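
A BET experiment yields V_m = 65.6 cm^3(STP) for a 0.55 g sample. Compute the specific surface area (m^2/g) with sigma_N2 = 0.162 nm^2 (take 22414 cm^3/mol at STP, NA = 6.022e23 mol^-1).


Number of moles in monolayer = V_m / 22414 = 65.6 / 22414 = 0.00292674
Number of molecules = moles * NA = 0.00292674 * 6.022e23
SA = molecules * sigma / mass
SA = (65.6 / 22414) * 6.022e23 * 0.162e-18 / 0.55
SA = 519.1 m^2/g

519.1


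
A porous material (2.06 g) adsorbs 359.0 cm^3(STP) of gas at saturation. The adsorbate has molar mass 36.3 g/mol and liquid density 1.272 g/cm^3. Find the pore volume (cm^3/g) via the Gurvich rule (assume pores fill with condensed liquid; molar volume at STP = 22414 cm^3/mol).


Moles adsorbed n = V_ads / 22414 = 359.0 / 22414 = 1.601678e-02 mol
Liquid volume V_liq = n * M / rho_liq = 1.601678e-02 * 36.3 / 1.272 = 0.45708 cm^3
Specific pore volume V_pore = V_liq / m_sample = 0.45708 / 2.06
V_pore = 0.2219 cm^3/g

0.2219


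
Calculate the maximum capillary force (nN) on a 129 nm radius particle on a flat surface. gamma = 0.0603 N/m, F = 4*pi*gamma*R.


Convert radius: R = 129 nm = 1.29e-07 m
F = 4 * pi * gamma * R
F = 4 * pi * 0.0603 * 1.29e-07
F = 9.775e-08 N = 97.75 nN

97.75


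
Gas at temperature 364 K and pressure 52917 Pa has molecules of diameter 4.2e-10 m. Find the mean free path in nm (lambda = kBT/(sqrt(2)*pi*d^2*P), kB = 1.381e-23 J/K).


Mean free path: lambda = kB*T / (sqrt(2) * pi * d^2 * P)
lambda = 1.381e-23 * 364 / (sqrt(2) * pi * (4.2e-10)^2 * 52917)
lambda = 1.21209e-07 m
lambda = 121.21 nm

121.21


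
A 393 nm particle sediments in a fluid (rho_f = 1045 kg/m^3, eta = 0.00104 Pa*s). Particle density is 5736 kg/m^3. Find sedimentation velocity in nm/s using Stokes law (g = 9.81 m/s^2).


Radius R = 393/2 nm = 1.965e-07 m
Density difference = 5736 - 1045 = 4691 kg/m^3
v = 2 * R^2 * (rho_p - rho_f) * g / (9 * eta)
v = 2 * (1.965e-07)^2 * 4691 * 9.81 / (9 * 0.00104)
v = 3.79676e-07 m/s = 379.6765 nm/s

379.6765


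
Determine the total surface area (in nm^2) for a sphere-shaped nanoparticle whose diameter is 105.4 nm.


Radius r = 105.4/2 = 52.7 nm
Surface area SA = 4 * pi * r^2
SA = 4 * pi * (52.7)^2
SA = 34900.46 nm^2

34900.46


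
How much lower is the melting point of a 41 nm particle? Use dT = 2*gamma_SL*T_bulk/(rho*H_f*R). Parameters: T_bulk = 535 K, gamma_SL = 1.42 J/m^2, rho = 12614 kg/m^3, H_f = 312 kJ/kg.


Radius R = 41/2 = 20.5 nm = 2.05e-08 m
Convert H_f = 312 kJ/kg = 312000 J/kg
dT = 2 * gamma_SL * T_bulk / (rho * H_f * R)
dT = 2 * 1.42 * 535 / (12614 * 312000 * 2.05e-08)
dT = 18.8 K

18.8


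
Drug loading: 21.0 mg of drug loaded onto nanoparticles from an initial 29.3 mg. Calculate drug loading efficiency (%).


Drug loading efficiency = (drug loaded / drug initial) * 100
DLE = 21.0 / 29.3 * 100
DLE = 0.7167 * 100
DLE = 71.67%

71.67


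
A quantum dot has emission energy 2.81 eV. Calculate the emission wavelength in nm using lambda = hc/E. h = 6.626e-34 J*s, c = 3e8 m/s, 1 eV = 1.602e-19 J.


Convert energy: E = 2.81 eV = 2.81 * 1.602e-19 = 4.50162e-19 J
lambda = h*c / E = 6.626e-34 * 3e8 / 4.50162e-19
lambda = 4.41574e-07 m = 441.6 nm

441.6


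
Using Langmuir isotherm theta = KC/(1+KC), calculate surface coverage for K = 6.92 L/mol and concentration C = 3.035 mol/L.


Langmuir isotherm: theta = K*C / (1 + K*C)
K*C = 6.92 * 3.035 = 21.0022
theta = 21.0022 / (1 + 21.0022) = 21.0022 / 22.0022
theta = 0.9545

0.9545


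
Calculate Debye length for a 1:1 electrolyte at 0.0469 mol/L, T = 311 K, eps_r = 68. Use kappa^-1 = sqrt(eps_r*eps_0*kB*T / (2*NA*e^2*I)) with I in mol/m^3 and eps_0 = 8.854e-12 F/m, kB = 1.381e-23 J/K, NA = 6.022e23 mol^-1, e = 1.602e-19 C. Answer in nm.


Ionic strength I = 0.0469 * 1^2 * 1000 = 46.9 mol/m^3
kappa^-1 = sqrt(68 * 8.854e-12 * 1.381e-23 * 311 / (2 * 6.022e23 * (1.602e-19)^2 * 46.9))
kappa^-1 = 1.336 nm

1.336


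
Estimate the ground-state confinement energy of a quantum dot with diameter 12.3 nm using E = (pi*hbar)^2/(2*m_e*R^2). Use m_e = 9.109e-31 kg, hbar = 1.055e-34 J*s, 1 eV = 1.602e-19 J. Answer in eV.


Radius R = 12.3/2 = 6.15 nm = 6.15e-09 m
E = (pi * 1.055e-34)^2 / (2 * 9.109e-31 * (6.15e-09)^2)
E(J) = 1.59424e-21
E = E(J) / 1.602e-19 = 0.01 eV

0.01


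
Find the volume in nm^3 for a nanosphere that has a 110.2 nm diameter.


Radius r = 110.2/2 = 55.1 nm
Volume V = (4/3) * pi * r^3
V = (4/3) * pi * (55.1)^3
V = 700718.21 nm^3

700718.21


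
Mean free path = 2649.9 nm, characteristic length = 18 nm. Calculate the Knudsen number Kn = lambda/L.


Knudsen number Kn = lambda / L
Kn = 2649.9 / 18
Kn = 147.2167

147.2167


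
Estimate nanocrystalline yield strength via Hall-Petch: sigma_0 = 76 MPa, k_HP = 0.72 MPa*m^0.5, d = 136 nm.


d = 136 nm = 1.36e-07 m
sqrt(d) = 0.0003687818
Hall-Petch contribution = k / sqrt(d) = 0.72 / 0.0003687818 = 1952.4 MPa
sigma = sigma_0 + k/sqrt(d) = 76 + 1952.4 = 2028.4 MPa

2028.4


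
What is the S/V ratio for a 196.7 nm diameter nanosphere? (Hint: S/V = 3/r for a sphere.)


Radius r = 196.7/2 = 98.35 nm
S/V = 3 / r = 3 / 98.35
S/V = 0.0305 nm^-1

0.0305


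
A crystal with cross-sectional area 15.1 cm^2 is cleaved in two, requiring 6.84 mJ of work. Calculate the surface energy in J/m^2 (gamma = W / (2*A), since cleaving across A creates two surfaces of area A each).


Convert: A = 15.1 cm^2 = 0.00151 m^2, W = 6.84 mJ = 0.00684 J
Cleaving exposes two faces of area A, so total new surface = 2*A and gamma = W / (2*A)
gamma = 0.00684 / (2 * 0.00151)
gamma = 2.265 J/m^2

2.265


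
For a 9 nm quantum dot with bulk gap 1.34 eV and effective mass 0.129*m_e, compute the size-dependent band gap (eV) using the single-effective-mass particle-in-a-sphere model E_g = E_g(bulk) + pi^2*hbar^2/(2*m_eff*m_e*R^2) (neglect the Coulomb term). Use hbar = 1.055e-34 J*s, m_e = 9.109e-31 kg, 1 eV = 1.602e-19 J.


Radius R = 9/2 nm = 4.5e-09 m
Confinement energy dE = pi^2 * hbar^2 / (2 * m_eff * m_e * R^2)
dE = pi^2 * (1.055e-34)^2 / (2 * 0.129 * 9.109e-31 * (4.5e-09)^2) J, divided by 1.602e-19 J/eV
dE = 0.1441 eV
Total band gap = E_g(bulk) + dE = 1.34 + 0.1441 = 1.4841 eV

1.4841


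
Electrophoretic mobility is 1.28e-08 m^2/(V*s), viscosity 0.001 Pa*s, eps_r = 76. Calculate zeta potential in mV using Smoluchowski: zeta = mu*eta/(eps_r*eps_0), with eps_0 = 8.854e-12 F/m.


Smoluchowski equation: zeta = mu * eta / (eps_r * eps_0)
zeta = 1.28e-08 * 0.001 / (76 * 8.854e-12)
zeta = 0.019022 V = 19.02 mV

19.02


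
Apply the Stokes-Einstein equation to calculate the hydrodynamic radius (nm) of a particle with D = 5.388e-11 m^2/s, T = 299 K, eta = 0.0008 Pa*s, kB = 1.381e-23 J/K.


Stokes-Einstein: R = kB*T / (6*pi*eta*D)
R = 1.381e-23 * 299 / (6 * pi * 0.0008 * 5.388e-11)
R = 5.08213e-09 m = 5.08 nm

5.08


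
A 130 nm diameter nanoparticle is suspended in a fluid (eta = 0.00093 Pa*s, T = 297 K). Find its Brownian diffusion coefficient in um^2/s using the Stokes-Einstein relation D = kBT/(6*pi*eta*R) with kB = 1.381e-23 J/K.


Radius R = 130/2 = 65 nm = 6.5e-08 m
D = kB*T / (6*pi*eta*R)
D = 1.381e-23 * 297 / (6 * pi * 0.00093 * 6.5e-08)
D = 3.59959e-12 m^2/s = 3.6 um^2/s

3.6


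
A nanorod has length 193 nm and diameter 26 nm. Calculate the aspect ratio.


Aspect ratio AR = length / diameter
AR = 193 / 26
AR = 7.42

7.42


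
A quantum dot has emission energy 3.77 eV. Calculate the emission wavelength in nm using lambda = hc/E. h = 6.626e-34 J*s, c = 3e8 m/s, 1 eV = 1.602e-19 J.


Convert energy: E = 3.77 eV = 3.77 * 1.602e-19 = 6.03954e-19 J
lambda = h*c / E = 6.626e-34 * 3e8 / 6.03954e-19
lambda = 3.29131e-07 m = 329.1 nm

329.1


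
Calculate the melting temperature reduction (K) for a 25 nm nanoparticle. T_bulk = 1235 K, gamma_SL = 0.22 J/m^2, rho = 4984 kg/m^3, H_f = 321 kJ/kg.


Radius R = 25/2 = 12.5 nm = 1.25e-08 m
Convert H_f = 321 kJ/kg = 321000 J/kg
dT = 2 * gamma_SL * T_bulk / (rho * H_f * R)
dT = 2 * 0.22 * 1235 / (4984 * 321000 * 1.25e-08)
dT = 27.2 K

27.2


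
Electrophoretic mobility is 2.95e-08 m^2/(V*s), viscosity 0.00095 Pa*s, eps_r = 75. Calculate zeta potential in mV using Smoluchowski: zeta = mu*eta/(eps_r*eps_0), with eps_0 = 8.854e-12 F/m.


Smoluchowski equation: zeta = mu * eta / (eps_r * eps_0)
zeta = 2.95e-08 * 0.00095 / (75 * 8.854e-12)
zeta = 0.042203 V = 42.2 mV

42.2


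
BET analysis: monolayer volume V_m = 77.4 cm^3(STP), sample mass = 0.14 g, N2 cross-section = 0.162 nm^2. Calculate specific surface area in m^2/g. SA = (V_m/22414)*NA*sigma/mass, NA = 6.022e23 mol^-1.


Number of moles in monolayer = V_m / 22414 = 77.4 / 22414 = 0.0034532
Number of molecules = moles * NA = 0.0034532 * 6.022e23
SA = molecules * sigma / mass
SA = (77.4 / 22414) * 6.022e23 * 0.162e-18 / 0.14
SA = 2406.3 m^2/g

2406.3


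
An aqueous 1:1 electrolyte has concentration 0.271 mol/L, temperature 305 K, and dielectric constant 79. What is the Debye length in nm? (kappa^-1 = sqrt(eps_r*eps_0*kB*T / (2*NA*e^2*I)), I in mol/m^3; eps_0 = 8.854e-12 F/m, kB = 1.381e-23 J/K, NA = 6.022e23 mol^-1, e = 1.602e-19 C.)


Ionic strength I = 0.271 * 1^2 * 1000 = 271 mol/m^3
kappa^-1 = sqrt(79 * 8.854e-12 * 1.381e-23 * 305 / (2 * 6.022e23 * (1.602e-19)^2 * 271))
kappa^-1 = 0.593 nm

0.593


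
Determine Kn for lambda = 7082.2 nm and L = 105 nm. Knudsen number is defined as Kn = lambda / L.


Knudsen number Kn = lambda / L
Kn = 7082.2 / 105
Kn = 67.4495

67.4495


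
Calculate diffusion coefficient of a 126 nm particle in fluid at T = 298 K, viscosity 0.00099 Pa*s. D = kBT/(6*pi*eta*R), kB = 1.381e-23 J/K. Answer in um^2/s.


Radius R = 126/2 = 63 nm = 6.3e-08 m
D = kB*T / (6*pi*eta*R)
D = 1.381e-23 * 298 / (6 * pi * 0.00099 * 6.3e-08)
D = 3.50052e-12 m^2/s = 3.501 um^2/s

3.501


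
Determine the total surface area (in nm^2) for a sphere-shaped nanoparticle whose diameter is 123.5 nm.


Radius r = 123.5/2 = 61.75 nm
Surface area SA = 4 * pi * r^2
SA = 4 * pi * (61.75)^2
SA = 47916.36 nm^2

47916.36


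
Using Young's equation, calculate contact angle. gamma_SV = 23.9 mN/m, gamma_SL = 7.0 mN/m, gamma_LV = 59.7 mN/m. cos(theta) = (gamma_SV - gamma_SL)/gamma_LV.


cos(theta) = (gamma_SV - gamma_SL) / gamma_LV
cos(theta) = (23.9 - 7.0) / 59.7
cos(theta) = 0.283082
theta = arccos(0.283082) = 73.56 degrees

73.56


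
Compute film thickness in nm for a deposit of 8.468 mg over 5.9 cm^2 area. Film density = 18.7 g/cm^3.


Convert: m = 8.468 mg = 8.4680e-06 kg, A = 5.9 cm^2 = 5.9000e-04 m^2, rho = 18.7 g/cm^3 = 18700 kg/m^3
t = m / (A * rho)
t = 8.4680e-06 / (5.9000e-04 * 18700)
t = 7.6752e-07 m = 767.5 nm

767.5


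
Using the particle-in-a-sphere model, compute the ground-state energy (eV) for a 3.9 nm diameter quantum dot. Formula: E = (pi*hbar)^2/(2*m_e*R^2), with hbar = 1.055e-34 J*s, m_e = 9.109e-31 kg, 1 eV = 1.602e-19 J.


Radius R = 3.9/2 = 1.95 nm = 1.95e-09 m
E = (pi * 1.055e-34)^2 / (2 * 9.109e-31 * (1.95e-09)^2)
E(J) = 1.58575e-20
E = E(J) / 1.602e-19 = 0.099 eV

0.099


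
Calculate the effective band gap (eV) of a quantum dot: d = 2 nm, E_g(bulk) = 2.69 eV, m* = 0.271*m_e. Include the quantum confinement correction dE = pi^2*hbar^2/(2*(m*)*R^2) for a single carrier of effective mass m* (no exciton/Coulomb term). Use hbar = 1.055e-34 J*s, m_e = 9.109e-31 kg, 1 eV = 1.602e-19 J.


Radius R = 2/2 nm = 1e-09 m
Confinement energy dE = pi^2 * hbar^2 / (2 * m_eff * m_e * R^2)
dE = pi^2 * (1.055e-34)^2 / (2 * 0.271 * 9.109e-31 * (1e-09)^2) J, divided by 1.602e-19 J/eV
dE = 1.3889 eV
Total band gap = E_g(bulk) + dE = 2.69 + 1.3889 = 4.0789 eV

4.0789


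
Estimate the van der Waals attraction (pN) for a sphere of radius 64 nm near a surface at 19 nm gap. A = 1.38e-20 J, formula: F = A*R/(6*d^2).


Convert to SI: R = 64 nm = 6.4e-08 m, d = 19 nm = 1.9e-08 m
F = A * R / (6 * d^2)
F = 1.38e-20 * 6.4e-08 / (6 * (1.9e-08)^2)
F = 4.07756e-13 N = 0.408 pN

0.408


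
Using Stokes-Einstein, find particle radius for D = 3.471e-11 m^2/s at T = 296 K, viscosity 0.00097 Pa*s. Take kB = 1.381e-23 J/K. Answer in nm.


Stokes-Einstein: R = kB*T / (6*pi*eta*D)
R = 1.381e-23 * 296 / (6 * pi * 0.00097 * 3.471e-11)
R = 6.44107e-09 m = 6.44 nm

6.44


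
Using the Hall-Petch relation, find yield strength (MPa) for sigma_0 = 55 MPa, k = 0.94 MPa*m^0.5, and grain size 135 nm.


d = 135 nm = 1.35e-07 m
sqrt(d) = 0.0003674235
Hall-Petch contribution = k / sqrt(d) = 0.94 / 0.0003674235 = 2558.4 MPa
sigma = sigma_0 + k/sqrt(d) = 55 + 2558.4 = 2613.4 MPa

2613.4


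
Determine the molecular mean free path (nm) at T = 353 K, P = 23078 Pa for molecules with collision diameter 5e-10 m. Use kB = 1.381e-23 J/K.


Mean free path: lambda = kB*T / (sqrt(2) * pi * d^2 * P)
lambda = 1.381e-23 * 353 / (sqrt(2) * pi * (5e-10)^2 * 23078)
lambda = 1.9018e-07 m
lambda = 190.18 nm

190.18


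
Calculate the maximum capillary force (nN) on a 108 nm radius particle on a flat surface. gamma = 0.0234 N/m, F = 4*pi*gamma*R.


Convert radius: R = 108 nm = 1.08e-07 m
F = 4 * pi * gamma * R
F = 4 * pi * 0.0234 * 1.08e-07
F = 3.17577e-08 N = 31.7577 nN

31.7577


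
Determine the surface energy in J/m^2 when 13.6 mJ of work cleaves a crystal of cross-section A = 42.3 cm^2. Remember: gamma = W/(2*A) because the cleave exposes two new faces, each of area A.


Convert: A = 42.3 cm^2 = 0.00423 m^2, W = 13.6 mJ = 0.0136 J
Cleaving exposes two faces of area A, so total new surface = 2*A and gamma = W / (2*A)
gamma = 0.0136 / (2 * 0.00423)
gamma = 1.608 J/m^2

1.608


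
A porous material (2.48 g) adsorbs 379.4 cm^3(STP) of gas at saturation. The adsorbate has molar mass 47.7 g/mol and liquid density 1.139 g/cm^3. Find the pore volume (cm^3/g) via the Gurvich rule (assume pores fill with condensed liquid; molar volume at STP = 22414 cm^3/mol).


Moles adsorbed n = V_ads / 22414 = 379.4 / 22414 = 1.692692e-02 mol
Liquid volume V_liq = n * M / rho_liq = 1.692692e-02 * 47.7 / 1.139 = 0.70888 cm^3
Specific pore volume V_pore = V_liq / m_sample = 0.70888 / 2.48
V_pore = 0.2858 cm^3/g

0.2858


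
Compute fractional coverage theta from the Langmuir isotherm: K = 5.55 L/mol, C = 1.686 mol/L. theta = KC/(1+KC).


Langmuir isotherm: theta = K*C / (1 + K*C)
K*C = 5.55 * 1.686 = 9.3573
theta = 9.3573 / (1 + 9.3573) = 9.3573 / 10.3573
theta = 0.9034

0.9034


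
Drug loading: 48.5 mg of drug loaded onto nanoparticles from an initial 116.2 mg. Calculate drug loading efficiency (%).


Drug loading efficiency = (drug loaded / drug initial) * 100
DLE = 48.5 / 116.2 * 100
DLE = 0.4174 * 100
DLE = 41.74%

41.74


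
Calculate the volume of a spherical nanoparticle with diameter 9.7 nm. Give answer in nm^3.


Radius r = 9.7/2 = 4.85 nm
Volume V = (4/3) * pi * r^3
V = (4/3) * pi * (4.85)^3
V = 477.87 nm^3

477.87


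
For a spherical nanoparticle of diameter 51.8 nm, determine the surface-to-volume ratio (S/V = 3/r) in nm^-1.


Radius r = 51.8/2 = 25.9 nm
S/V = 3 / r = 3 / 25.9
S/V = 0.1158 nm^-1

0.1158


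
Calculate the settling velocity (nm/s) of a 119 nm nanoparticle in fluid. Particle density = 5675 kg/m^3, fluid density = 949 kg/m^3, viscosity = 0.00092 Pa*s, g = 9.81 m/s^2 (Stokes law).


Radius R = 119/2 nm = 5.95e-08 m
Density difference = 5675 - 949 = 4726 kg/m^3
v = 2 * R^2 * (rho_p - rho_f) * g / (9 * eta)
v = 2 * (5.95e-08)^2 * 4726 * 9.81 / (9 * 0.00092)
v = 3.96457e-08 m/s = 39.6457 nm/s

39.6457


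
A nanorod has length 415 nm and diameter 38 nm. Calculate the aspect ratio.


Aspect ratio AR = length / diameter
AR = 415 / 38
AR = 10.92

10.92


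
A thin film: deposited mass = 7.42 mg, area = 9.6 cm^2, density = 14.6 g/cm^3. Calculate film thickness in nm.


Convert: m = 7.42 mg = 7.4200e-06 kg, A = 9.6 cm^2 = 9.6000e-04 m^2, rho = 14.6 g/cm^3 = 14600 kg/m^3
t = m / (A * rho)
t = 7.4200e-06 / (9.6000e-04 * 14600)
t = 5.2939e-07 m = 529.4 nm

529.4


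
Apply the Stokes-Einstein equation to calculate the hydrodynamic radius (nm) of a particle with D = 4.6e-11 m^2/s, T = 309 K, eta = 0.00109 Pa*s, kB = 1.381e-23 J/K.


Stokes-Einstein: R = kB*T / (6*pi*eta*D)
R = 1.381e-23 * 309 / (6 * pi * 0.00109 * 4.6e-11)
R = 4.51509e-09 m = 4.52 nm

4.52


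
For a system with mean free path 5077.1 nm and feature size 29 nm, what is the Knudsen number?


Knudsen number Kn = lambda / L
Kn = 5077.1 / 29
Kn = 175.0724

175.0724


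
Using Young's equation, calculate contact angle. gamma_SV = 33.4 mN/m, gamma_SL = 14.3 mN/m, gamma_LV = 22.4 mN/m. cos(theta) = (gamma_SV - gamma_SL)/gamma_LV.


cos(theta) = (gamma_SV - gamma_SL) / gamma_LV
cos(theta) = (33.4 - 14.3) / 22.4
cos(theta) = 0.852679
theta = arccos(0.852679) = 31.5 degrees

31.5


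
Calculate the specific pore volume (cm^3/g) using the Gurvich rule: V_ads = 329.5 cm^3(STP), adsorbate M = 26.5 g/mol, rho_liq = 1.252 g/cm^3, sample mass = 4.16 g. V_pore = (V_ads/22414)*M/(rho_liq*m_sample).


Moles adsorbed n = V_ads / 22414 = 329.5 / 22414 = 1.470063e-02 mol
Liquid volume V_liq = n * M / rho_liq = 1.470063e-02 * 26.5 / 1.252 = 0.31116 cm^3
Specific pore volume V_pore = V_liq / m_sample = 0.31116 / 4.16
V_pore = 0.0748 cm^3/g

0.0748


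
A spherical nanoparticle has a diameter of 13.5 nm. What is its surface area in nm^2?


Radius r = 13.5/2 = 6.75 nm
Surface area SA = 4 * pi * r^2
SA = 4 * pi * (6.75)^2
SA = 572.56 nm^2

572.56


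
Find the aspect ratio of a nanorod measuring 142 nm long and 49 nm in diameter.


Aspect ratio AR = length / diameter
AR = 142 / 49
AR = 2.9

2.9


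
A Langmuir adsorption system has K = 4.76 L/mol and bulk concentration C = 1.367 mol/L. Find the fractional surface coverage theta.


Langmuir isotherm: theta = K*C / (1 + K*C)
K*C = 4.76 * 1.367 = 6.50692
theta = 6.50692 / (1 + 6.50692) = 6.50692 / 7.50692
theta = 0.8668

0.8668


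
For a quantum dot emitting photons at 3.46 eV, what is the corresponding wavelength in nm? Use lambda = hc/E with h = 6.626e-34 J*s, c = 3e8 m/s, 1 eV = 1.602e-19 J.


Convert energy: E = 3.46 eV = 3.46 * 1.602e-19 = 5.54292e-19 J
lambda = h*c / E = 6.626e-34 * 3e8 / 5.54292e-19
lambda = 3.5862e-07 m = 358.6 nm

358.6


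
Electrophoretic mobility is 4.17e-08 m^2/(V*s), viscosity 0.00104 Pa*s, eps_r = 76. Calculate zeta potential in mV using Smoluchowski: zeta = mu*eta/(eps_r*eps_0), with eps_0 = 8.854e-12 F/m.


Smoluchowski equation: zeta = mu * eta / (eps_r * eps_0)
zeta = 4.17e-08 * 0.00104 / (76 * 8.854e-12)
zeta = 0.064449 V = 64.45 mV

64.45


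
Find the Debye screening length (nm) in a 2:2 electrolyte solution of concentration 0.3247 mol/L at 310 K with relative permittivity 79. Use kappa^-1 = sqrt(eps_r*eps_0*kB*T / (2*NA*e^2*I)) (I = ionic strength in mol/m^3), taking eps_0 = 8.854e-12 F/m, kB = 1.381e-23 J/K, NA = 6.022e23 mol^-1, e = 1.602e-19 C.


Ionic strength I = 0.3247 * 2^2 * 1000 = 1298.8 mol/m^3
kappa^-1 = sqrt(79 * 8.854e-12 * 1.381e-23 * 310 / (2 * 6.022e23 * (1.602e-19)^2 * 1298.8))
kappa^-1 = 0.273 nm

0.273


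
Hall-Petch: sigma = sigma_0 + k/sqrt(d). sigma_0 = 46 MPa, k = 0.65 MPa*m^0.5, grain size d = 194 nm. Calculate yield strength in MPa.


d = 194 nm = 1.94e-07 m
sqrt(d) = 0.0004404543
Hall-Petch contribution = k / sqrt(d) = 0.65 / 0.0004404543 = 1475.7 MPa
sigma = sigma_0 + k/sqrt(d) = 46 + 1475.7 = 1521.7 MPa

1521.7


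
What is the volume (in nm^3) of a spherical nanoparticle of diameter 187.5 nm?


Radius r = 187.5/2 = 93.75 nm
Volume V = (4/3) * pi * r^3
V = (4/3) * pi * (93.75)^3
V = 3451456.77 nm^3

3451456.77


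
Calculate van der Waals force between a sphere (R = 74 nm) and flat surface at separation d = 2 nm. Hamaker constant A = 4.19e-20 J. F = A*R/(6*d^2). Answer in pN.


Convert to SI: R = 74 nm = 7.4e-08 m, d = 2 nm = 2e-09 m
F = A * R / (6 * d^2)
F = 4.19e-20 * 7.4e-08 / (6 * (2e-09)^2)
F = 1.29192e-10 N = 129.192 pN

129.192


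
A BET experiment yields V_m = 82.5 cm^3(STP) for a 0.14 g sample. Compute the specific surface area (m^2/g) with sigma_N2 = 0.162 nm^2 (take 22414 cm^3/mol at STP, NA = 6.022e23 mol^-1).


Number of moles in monolayer = V_m / 22414 = 82.5 / 22414 = 0.00368074
Number of molecules = moles * NA = 0.00368074 * 6.022e23
SA = molecules * sigma / mass
SA = (82.5 / 22414) * 6.022e23 * 0.162e-18 / 0.14
SA = 2564.9 m^2/g

2564.9


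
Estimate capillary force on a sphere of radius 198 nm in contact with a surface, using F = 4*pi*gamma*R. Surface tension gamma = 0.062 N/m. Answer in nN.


Convert radius: R = 198 nm = 1.98e-07 m
F = 4 * pi * gamma * R
F = 4 * pi * 0.062 * 1.98e-07
F = 1.54265e-07 N = 154.2648 nN

154.2648


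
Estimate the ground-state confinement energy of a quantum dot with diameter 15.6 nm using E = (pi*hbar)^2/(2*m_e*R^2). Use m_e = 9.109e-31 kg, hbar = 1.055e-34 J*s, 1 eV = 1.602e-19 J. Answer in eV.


Radius R = 15.6/2 = 7.8 nm = 7.8e-09 m
E = (pi * 1.055e-34)^2 / (2 * 9.109e-31 * (7.8e-09)^2)
E(J) = 9.91094e-22
E = E(J) / 1.602e-19 = 0.0062 eV

0.0062


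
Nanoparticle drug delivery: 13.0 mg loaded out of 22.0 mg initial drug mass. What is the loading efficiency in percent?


Drug loading efficiency = (drug loaded / drug initial) * 100
DLE = 13.0 / 22.0 * 100
DLE = 0.5909 * 100
DLE = 59.09%

59.09


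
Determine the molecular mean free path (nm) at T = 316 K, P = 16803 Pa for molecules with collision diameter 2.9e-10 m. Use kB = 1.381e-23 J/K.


Mean free path: lambda = kB*T / (sqrt(2) * pi * d^2 * P)
lambda = 1.381e-23 * 316 / (sqrt(2) * pi * (2.9e-10)^2 * 16803)
lambda = 6.95077e-07 m
lambda = 695.08 nm

695.08


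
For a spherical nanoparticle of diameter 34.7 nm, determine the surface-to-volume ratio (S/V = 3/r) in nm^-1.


Radius r = 34.7/2 = 17.35 nm
S/V = 3 / r = 3 / 17.35
S/V = 0.1729 nm^-1

0.1729


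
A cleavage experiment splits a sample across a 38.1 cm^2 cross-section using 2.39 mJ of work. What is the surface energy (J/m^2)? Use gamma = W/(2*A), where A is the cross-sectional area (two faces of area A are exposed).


Convert: A = 38.1 cm^2 = 0.00381 m^2, W = 2.39 mJ = 0.00239 J
Cleaving exposes two faces of area A, so total new surface = 2*A and gamma = W / (2*A)
gamma = 0.00239 / (2 * 0.00381)
gamma = 0.314 J/m^2

0.314


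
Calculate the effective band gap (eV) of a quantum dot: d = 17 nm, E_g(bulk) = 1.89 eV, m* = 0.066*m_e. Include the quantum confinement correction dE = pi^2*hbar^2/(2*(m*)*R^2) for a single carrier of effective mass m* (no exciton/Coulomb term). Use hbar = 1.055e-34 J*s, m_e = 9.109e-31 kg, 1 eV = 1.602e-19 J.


Radius R = 17/2 nm = 8.5e-09 m
Confinement energy dE = pi^2 * hbar^2 / (2 * m_eff * m_e * R^2)
dE = pi^2 * (1.055e-34)^2 / (2 * 0.066 * 9.109e-31 * (8.5e-09)^2) J, divided by 1.602e-19 J/eV
dE = 0.0789 eV
Total band gap = E_g(bulk) + dE = 1.89 + 0.0789 = 1.9689 eV

1.9689


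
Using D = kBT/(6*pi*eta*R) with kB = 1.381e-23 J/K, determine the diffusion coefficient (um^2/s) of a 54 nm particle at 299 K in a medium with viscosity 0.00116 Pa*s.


Radius R = 54/2 = 27 nm = 2.7e-08 m
D = kB*T / (6*pi*eta*R)
D = 1.381e-23 * 299 / (6 * pi * 0.00116 * 2.7e-08)
D = 6.99426e-12 m^2/s = 6.994 um^2/s

6.994


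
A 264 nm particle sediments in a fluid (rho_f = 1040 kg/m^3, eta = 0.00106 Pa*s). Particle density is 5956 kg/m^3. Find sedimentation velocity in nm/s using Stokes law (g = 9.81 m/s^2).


Radius R = 264/2 nm = 1.32e-07 m
Density difference = 5956 - 1040 = 4916 kg/m^3
v = 2 * R^2 * (rho_p - rho_f) * g / (9 * eta)
v = 2 * (1.32e-07)^2 * 4916 * 9.81 / (9 * 0.00106)
v = 1.76161e-07 m/s = 176.1612 nm/s

176.1612


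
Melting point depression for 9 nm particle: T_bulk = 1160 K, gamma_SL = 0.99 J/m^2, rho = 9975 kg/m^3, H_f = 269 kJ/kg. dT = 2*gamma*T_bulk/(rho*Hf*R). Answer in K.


Radius R = 9/2 = 4.5 nm = 4.5e-09 m
Convert H_f = 269 kJ/kg = 269000 J/kg
dT = 2 * gamma_SL * T_bulk / (rho * H_f * R)
dT = 2 * 0.99 * 1160 / (9975 * 269000 * 4.5e-09)
dT = 190.2 K

190.2


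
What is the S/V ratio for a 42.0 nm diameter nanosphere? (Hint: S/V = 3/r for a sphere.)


Radius r = 42.0/2 = 21 nm
S/V = 3 / r = 3 / 21
S/V = 0.1429 nm^-1

0.1429


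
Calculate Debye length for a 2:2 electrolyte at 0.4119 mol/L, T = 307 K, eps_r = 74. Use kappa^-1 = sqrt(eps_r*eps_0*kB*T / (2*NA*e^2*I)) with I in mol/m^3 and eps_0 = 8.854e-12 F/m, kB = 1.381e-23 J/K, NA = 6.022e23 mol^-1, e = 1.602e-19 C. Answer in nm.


Ionic strength I = 0.4119 * 2^2 * 1000 = 1647.6 mol/m^3
kappa^-1 = sqrt(74 * 8.854e-12 * 1.381e-23 * 307 / (2 * 6.022e23 * (1.602e-19)^2 * 1647.6))
kappa^-1 = 0.234 nm

0.234


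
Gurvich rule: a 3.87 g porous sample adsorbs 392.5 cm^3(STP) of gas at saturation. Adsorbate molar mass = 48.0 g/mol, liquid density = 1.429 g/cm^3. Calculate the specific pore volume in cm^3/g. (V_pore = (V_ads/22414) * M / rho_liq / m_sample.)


Moles adsorbed n = V_ads / 22414 = 392.5 / 22414 = 1.751138e-02 mol
Liquid volume V_liq = n * M / rho_liq = 1.751138e-02 * 48.0 / 1.429 = 0.58821 cm^3
Specific pore volume V_pore = V_liq / m_sample = 0.58821 / 3.87
V_pore = 0.152 cm^3/g

0.152


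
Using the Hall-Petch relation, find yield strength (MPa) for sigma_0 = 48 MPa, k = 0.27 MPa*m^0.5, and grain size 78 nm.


d = 78 nm = 7.8e-08 m
sqrt(d) = 0.0002792848
Hall-Petch contribution = k / sqrt(d) = 0.27 / 0.0002792848 = 966.8 MPa
sigma = sigma_0 + k/sqrt(d) = 48 + 966.8 = 1014.8 MPa

1014.8


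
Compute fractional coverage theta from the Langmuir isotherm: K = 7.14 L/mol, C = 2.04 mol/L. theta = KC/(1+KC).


Langmuir isotherm: theta = K*C / (1 + K*C)
K*C = 7.14 * 2.04 = 14.5656
theta = 14.5656 / (1 + 14.5656) = 14.5656 / 15.5656
theta = 0.9358

0.9358


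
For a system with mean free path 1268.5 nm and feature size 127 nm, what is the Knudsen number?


Knudsen number Kn = lambda / L
Kn = 1268.5 / 127
Kn = 9.9882

9.9882


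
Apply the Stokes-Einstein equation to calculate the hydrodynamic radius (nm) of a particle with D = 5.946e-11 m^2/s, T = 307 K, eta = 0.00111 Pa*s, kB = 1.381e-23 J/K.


Stokes-Einstein: R = kB*T / (6*pi*eta*D)
R = 1.381e-23 * 307 / (6 * pi * 0.00111 * 5.946e-11)
R = 3.40787e-09 m = 3.41 nm

3.41


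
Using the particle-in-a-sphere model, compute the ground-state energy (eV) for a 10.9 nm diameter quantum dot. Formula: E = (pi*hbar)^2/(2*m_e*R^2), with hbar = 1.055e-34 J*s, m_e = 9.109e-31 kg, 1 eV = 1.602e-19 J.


Radius R = 10.9/2 = 5.45 nm = 5.45e-09 m
E = (pi * 1.055e-34)^2 / (2 * 9.109e-31 * (5.45e-09)^2)
E(J) = 2.03007e-21
E = E(J) / 1.602e-19 = 0.0127 eV

0.0127


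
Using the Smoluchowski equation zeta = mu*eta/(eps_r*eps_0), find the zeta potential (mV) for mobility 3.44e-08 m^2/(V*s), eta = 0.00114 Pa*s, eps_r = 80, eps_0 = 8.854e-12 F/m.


Smoluchowski equation: zeta = mu * eta / (eps_r * eps_0)
zeta = 3.44e-08 * 0.00114 / (80 * 8.854e-12)
zeta = 0.055365 V = 55.36 mV

55.36


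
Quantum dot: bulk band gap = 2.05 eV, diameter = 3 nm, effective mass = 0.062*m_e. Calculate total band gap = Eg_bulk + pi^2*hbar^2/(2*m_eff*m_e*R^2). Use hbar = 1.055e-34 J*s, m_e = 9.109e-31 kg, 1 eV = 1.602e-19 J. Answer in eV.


Radius R = 3/2 nm = 1.5e-09 m
Confinement energy dE = pi^2 * hbar^2 / (2 * m_eff * m_e * R^2)
dE = pi^2 * (1.055e-34)^2 / (2 * 0.062 * 9.109e-31 * (1.5e-09)^2) J, divided by 1.602e-19 J/eV
dE = 2.6982 eV
Total band gap = E_g(bulk) + dE = 2.05 + 2.6982 = 4.7482 eV

4.7482


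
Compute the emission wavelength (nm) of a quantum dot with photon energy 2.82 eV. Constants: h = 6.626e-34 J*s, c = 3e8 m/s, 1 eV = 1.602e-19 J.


Convert energy: E = 2.82 eV = 2.82 * 1.602e-19 = 4.51764e-19 J
lambda = h*c / E = 6.626e-34 * 3e8 / 4.51764e-19
lambda = 4.40009e-07 m = 440.0 nm

440.0


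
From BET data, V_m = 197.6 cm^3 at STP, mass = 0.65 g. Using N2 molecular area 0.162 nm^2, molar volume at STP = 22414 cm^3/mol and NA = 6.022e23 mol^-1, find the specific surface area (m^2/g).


Number of moles in monolayer = V_m / 22414 = 197.6 / 22414 = 0.00881592
Number of molecules = moles * NA = 0.00881592 * 6.022e23
SA = molecules * sigma / mass
SA = (197.6 / 22414) * 6.022e23 * 0.162e-18 / 0.65
SA = 1323.2 m^2/g

1323.2


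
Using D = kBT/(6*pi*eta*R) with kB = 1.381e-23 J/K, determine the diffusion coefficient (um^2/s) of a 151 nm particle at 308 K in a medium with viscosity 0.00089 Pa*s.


Radius R = 151/2 = 75.5 nm = 7.55e-08 m
D = kB*T / (6*pi*eta*R)
D = 1.381e-23 * 308 / (6 * pi * 0.00089 * 7.55e-08)
D = 3.3582e-12 m^2/s = 3.358 um^2/s

3.358


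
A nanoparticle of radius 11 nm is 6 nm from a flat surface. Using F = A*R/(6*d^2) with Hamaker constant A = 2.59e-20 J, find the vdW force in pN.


Convert to SI: R = 11 nm = 1.1e-08 m, d = 6 nm = 6e-09 m
F = A * R / (6 * d^2)
F = 2.59e-20 * 1.1e-08 / (6 * (6e-09)^2)
F = 1.31898e-12 N = 1.319 pN

1.319


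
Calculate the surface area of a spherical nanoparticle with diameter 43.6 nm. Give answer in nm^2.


Radius r = 43.6/2 = 21.8 nm
Surface area SA = 4 * pi * r^2
SA = 4 * pi * (21.8)^2
SA = 5972.04 nm^2

5972.04


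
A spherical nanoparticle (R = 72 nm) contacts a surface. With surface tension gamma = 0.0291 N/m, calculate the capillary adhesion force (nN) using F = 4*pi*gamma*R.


Convert radius: R = 72 nm = 7.2e-08 m
F = 4 * pi * gamma * R
F = 4 * pi * 0.0291 * 7.2e-08
F = 2.63291e-08 N = 26.3291 nN

26.3291


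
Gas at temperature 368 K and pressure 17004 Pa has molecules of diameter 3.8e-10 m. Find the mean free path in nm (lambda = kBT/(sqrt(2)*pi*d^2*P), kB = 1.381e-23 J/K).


Mean free path: lambda = kB*T / (sqrt(2) * pi * d^2 * P)
lambda = 1.381e-23 * 368 / (sqrt(2) * pi * (3.8e-10)^2 * 17004)
lambda = 4.65863e-07 m
lambda = 465.86 nm

465.86


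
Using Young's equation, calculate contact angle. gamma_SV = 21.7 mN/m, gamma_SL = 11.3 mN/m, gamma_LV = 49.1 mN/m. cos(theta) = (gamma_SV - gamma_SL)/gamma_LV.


cos(theta) = (gamma_SV - gamma_SL) / gamma_LV
cos(theta) = (21.7 - 11.3) / 49.1
cos(theta) = 0.211813
theta = arccos(0.211813) = 77.77 degrees

77.77


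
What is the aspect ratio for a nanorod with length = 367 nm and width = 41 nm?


Aspect ratio AR = length / diameter
AR = 367 / 41
AR = 8.95

8.95


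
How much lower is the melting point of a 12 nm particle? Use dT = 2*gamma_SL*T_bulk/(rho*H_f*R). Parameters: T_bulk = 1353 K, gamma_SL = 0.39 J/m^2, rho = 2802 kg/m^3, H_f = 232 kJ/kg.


Radius R = 12/2 = 6 nm = 6e-09 m
Convert H_f = 232 kJ/kg = 232000 J/kg
dT = 2 * gamma_SL * T_bulk / (rho * H_f * R)
dT = 2 * 0.39 * 1353 / (2802 * 232000 * 6e-09)
dT = 270.6 K

270.6


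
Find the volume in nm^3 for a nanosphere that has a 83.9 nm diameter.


Radius r = 83.9/2 = 41.95 nm
Volume V = (4/3) * pi * r^3
V = (4/3) * pi * (41.95)^3
V = 309232.05 nm^3

309232.05


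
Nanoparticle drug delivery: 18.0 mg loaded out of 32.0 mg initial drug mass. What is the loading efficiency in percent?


Drug loading efficiency = (drug loaded / drug initial) * 100
DLE = 18.0 / 32.0 * 100
DLE = 0.5625 * 100
DLE = 56.25%

56.25


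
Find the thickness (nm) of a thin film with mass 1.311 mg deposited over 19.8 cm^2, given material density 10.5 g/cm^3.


Convert: m = 1.311 mg = 1.3110e-06 kg, A = 19.8 cm^2 = 1.9800e-03 m^2, rho = 10.5 g/cm^3 = 10500 kg/m^3
t = m / (A * rho)
t = 1.3110e-06 / (1.9800e-03 * 10500)
t = 6.3059e-08 m = 63.1 nm

63.1


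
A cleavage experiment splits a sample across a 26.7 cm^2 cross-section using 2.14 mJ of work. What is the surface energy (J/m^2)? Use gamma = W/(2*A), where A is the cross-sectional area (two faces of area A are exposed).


Convert: A = 26.7 cm^2 = 0.00267 m^2, W = 2.14 mJ = 0.00214 J
Cleaving exposes two faces of area A, so total new surface = 2*A and gamma = W / (2*A)
gamma = 0.00214 / (2 * 0.00267)
gamma = 0.401 J/m^2

0.401


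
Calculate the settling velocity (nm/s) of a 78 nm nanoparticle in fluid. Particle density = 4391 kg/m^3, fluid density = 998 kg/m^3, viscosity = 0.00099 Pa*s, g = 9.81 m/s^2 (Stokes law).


Radius R = 78/2 nm = 3.9e-08 m
Density difference = 4391 - 998 = 3393 kg/m^3
v = 2 * R^2 * (rho_p - rho_f) * g / (9 * eta)
v = 2 * (3.9e-08)^2 * 3393 * 9.81 / (9 * 0.00099)
v = 1.13641e-08 m/s = 11.3641 nm/s

11.3641


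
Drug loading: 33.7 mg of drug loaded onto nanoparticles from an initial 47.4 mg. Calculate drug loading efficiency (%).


Drug loading efficiency = (drug loaded / drug initial) * 100
DLE = 33.7 / 47.4 * 100
DLE = 0.711 * 100
DLE = 71.1%

71.1


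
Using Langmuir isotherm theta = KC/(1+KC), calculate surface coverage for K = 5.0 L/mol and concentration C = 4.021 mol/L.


Langmuir isotherm: theta = K*C / (1 + K*C)
K*C = 5.0 * 4.021 = 20.105
theta = 20.105 / (1 + 20.105) = 20.105 / 21.105
theta = 0.9526

0.9526


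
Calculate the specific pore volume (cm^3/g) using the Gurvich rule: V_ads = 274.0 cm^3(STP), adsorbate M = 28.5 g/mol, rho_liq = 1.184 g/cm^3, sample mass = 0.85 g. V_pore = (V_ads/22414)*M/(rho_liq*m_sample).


Moles adsorbed n = V_ads / 22414 = 274.0 / 22414 = 1.222450e-02 mol
Liquid volume V_liq = n * M / rho_liq = 1.222450e-02 * 28.5 / 1.184 = 0.29426 cm^3
Specific pore volume V_pore = V_liq / m_sample = 0.29426 / 0.85
V_pore = 0.3462 cm^3/g

0.3462


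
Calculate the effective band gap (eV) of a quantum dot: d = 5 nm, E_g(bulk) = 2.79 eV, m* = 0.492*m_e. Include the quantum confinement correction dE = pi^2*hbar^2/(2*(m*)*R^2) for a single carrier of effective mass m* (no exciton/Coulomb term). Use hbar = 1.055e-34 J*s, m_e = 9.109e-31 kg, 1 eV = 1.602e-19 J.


Radius R = 5/2 nm = 2.5e-09 m
Confinement energy dE = pi^2 * hbar^2 / (2 * m_eff * m_e * R^2)
dE = pi^2 * (1.055e-34)^2 / (2 * 0.492 * 9.109e-31 * (2.5e-09)^2) J, divided by 1.602e-19 J/eV
dE = 0.1224 eV
Total band gap = E_g(bulk) + dE = 2.79 + 0.1224 = 2.9124 eV

2.9124


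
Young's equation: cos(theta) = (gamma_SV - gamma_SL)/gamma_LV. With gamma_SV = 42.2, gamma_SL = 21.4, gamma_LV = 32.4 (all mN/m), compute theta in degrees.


cos(theta) = (gamma_SV - gamma_SL) / gamma_LV
cos(theta) = (42.2 - 21.4) / 32.4
cos(theta) = 0.641975
theta = arccos(0.641975) = 50.06 degrees

50.06


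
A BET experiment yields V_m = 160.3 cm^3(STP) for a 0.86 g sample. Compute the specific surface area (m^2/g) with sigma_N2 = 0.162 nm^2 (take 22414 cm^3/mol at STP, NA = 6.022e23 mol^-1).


Number of moles in monolayer = V_m / 22414 = 160.3 / 22414 = 0.00715178
Number of molecules = moles * NA = 0.00715178 * 6.022e23
SA = molecules * sigma / mass
SA = (160.3 / 22414) * 6.022e23 * 0.162e-18 / 0.86
SA = 811.3 m^2/g

811.3


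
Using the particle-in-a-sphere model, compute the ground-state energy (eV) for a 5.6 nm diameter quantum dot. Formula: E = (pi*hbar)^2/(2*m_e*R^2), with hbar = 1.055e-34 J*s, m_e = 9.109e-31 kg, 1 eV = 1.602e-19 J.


Radius R = 5.6/2 = 2.8 nm = 2.8e-09 m
E = (pi * 1.055e-34)^2 / (2 * 9.109e-31 * (2.8e-09)^2)
E(J) = 7.69109e-21
E = E(J) / 1.602e-19 = 0.048 eV

0.048


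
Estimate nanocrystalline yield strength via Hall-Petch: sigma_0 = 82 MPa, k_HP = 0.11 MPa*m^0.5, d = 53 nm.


d = 53 nm = 5.3e-08 m
sqrt(d) = 0.0002302173
Hall-Petch contribution = k / sqrt(d) = 0.11 / 0.0002302173 = 477.8 MPa
sigma = sigma_0 + k/sqrt(d) = 82 + 477.8 = 559.8 MPa

559.8


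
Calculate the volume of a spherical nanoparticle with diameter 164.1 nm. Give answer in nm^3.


Radius r = 164.1/2 = 82.05 nm
Volume V = (4/3) * pi * r^3
V = (4/3) * pi * (82.05)^3
V = 2313792.27 nm^3

2313792.27


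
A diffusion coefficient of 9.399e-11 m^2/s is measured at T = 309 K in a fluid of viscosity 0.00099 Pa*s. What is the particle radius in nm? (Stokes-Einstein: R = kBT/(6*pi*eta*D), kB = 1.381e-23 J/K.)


Stokes-Einstein: R = kB*T / (6*pi*eta*D)
R = 1.381e-23 * 309 / (6 * pi * 0.00099 * 9.399e-11)
R = 2.43296e-09 m = 2.43 nm

2.43


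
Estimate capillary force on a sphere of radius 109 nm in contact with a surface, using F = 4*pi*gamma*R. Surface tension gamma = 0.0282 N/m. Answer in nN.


Convert radius: R = 109 nm = 1.09e-07 m
F = 4 * pi * gamma * R
F = 4 * pi * 0.0282 * 1.09e-07
F = 3.86265e-08 N = 38.6265 nN

38.6265


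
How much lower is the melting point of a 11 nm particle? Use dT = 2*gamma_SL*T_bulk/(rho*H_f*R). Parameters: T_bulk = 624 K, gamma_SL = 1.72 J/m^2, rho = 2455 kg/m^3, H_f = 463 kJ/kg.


Radius R = 11/2 = 5.5 nm = 5.5e-09 m
Convert H_f = 463 kJ/kg = 463000 J/kg
dT = 2 * gamma_SL * T_bulk / (rho * H_f * R)
dT = 2 * 1.72 * 624 / (2455 * 463000 * 5.5e-09)
dT = 343.4 K

343.4


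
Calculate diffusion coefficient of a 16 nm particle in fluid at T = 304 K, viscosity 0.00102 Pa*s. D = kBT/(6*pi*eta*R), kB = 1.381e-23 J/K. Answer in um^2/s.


Radius R = 16/2 = 8 nm = 8e-09 m
D = kB*T / (6*pi*eta*R)
D = 1.381e-23 * 304 / (6 * pi * 0.00102 * 8e-09)
D = 2.72946e-11 m^2/s = 27.295 um^2/s

27.295


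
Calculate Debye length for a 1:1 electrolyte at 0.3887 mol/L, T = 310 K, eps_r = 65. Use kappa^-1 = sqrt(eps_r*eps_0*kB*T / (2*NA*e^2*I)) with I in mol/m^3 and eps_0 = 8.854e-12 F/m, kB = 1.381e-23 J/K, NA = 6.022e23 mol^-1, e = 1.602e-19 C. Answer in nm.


Ionic strength I = 0.3887 * 1^2 * 1000 = 388.7 mol/m^3
kappa^-1 = sqrt(65 * 8.854e-12 * 1.381e-23 * 310 / (2 * 6.022e23 * (1.602e-19)^2 * 388.7))
kappa^-1 = 0.453 nm

0.453


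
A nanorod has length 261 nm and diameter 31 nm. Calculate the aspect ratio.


Aspect ratio AR = length / diameter
AR = 261 / 31
AR = 8.42

8.42


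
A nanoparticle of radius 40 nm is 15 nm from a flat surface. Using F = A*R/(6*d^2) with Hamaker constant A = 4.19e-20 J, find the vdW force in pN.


Convert to SI: R = 40 nm = 4e-08 m, d = 15 nm = 1.5e-08 m
F = A * R / (6 * d^2)
F = 4.19e-20 * 4e-08 / (6 * (1.5e-08)^2)
F = 1.24148e-12 N = 1.241 pN

1.241


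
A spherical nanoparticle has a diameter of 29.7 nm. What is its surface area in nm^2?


Radius r = 29.7/2 = 14.85 nm
Surface area SA = 4 * pi * r^2
SA = 4 * pi * (14.85)^2
SA = 2771.17 nm^2

2771.17


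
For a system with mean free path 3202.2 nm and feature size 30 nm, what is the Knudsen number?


Knudsen number Kn = lambda / L
Kn = 3202.2 / 30
Kn = 106.74

106.74


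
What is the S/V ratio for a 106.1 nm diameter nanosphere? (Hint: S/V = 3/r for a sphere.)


Radius r = 106.1/2 = 53.05 nm
S/V = 3 / r = 3 / 53.05
S/V = 0.0566 nm^-1

0.0566


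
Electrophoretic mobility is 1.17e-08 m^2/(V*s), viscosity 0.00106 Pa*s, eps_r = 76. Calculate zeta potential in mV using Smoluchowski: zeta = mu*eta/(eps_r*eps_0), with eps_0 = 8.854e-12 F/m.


Smoluchowski equation: zeta = mu * eta / (eps_r * eps_0)
zeta = 1.17e-08 * 0.00106 / (76 * 8.854e-12)
zeta = 0.018431 V = 18.43 mV

18.43


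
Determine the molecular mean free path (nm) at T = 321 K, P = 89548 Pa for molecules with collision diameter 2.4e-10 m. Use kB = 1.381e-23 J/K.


Mean free path: lambda = kB*T / (sqrt(2) * pi * d^2 * P)
lambda = 1.381e-23 * 321 / (sqrt(2) * pi * (2.4e-10)^2 * 89548)
lambda = 1.93444e-07 m
lambda = 193.44 nm

193.44


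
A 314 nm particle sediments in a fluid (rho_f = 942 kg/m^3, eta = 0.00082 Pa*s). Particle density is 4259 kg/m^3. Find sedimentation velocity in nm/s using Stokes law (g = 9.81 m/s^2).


Radius R = 314/2 nm = 1.57e-07 m
Density difference = 4259 - 942 = 3317 kg/m^3
v = 2 * R^2 * (rho_p - rho_f) * g / (9 * eta)
v = 2 * (1.57e-07)^2 * 3317 * 9.81 / (9 * 0.00082)
v = 2.17364e-07 m/s = 217.3639 nm/s

217.3639


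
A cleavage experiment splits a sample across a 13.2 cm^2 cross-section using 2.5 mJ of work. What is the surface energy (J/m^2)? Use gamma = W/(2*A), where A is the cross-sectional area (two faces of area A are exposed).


Convert: A = 13.2 cm^2 = 0.00132 m^2, W = 2.5 mJ = 0.0025 J
Cleaving exposes two faces of area A, so total new surface = 2*A and gamma = W / (2*A)
gamma = 0.0025 / (2 * 0.00132)
gamma = 0.947 J/m^2

0.947


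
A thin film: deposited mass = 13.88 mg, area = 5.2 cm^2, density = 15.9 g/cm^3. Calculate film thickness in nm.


Convert: m = 13.88 mg = 1.3880e-05 kg, A = 5.2 cm^2 = 5.2000e-04 m^2, rho = 15.9 g/cm^3 = 15900 kg/m^3
t = m / (A * rho)
t = 1.3880e-05 / (5.2000e-04 * 15900)
t = 1.6788e-06 m = 1678.8 nm

1678.8
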